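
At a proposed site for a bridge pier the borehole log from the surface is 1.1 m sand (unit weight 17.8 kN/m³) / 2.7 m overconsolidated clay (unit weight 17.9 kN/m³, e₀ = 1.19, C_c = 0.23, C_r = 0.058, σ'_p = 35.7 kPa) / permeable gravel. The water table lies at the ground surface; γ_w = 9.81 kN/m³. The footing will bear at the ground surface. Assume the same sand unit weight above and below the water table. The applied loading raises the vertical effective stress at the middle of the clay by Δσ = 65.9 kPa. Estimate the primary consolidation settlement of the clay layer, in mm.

Mid-depth of clay below the ground surface: z = 1.1 + 2.7/2 = 2.45 m.
Total vertical stress at mid-clay: σ_v = 17.8×1.1 + 17.9×1.35 = 43.745 kPa.
Pore pressure: u = 9.81×(2.45 − 0) = 24.035 kPa.
Initial effective stress: σ'_0 = σ_v − u = 43.745 − 24.035 = 19.71 kPa.
Final effective stress: σ'_f = 19.71 + 65.9 = 85.61 kPa.
σ'_f = 85.61 > σ'_p = 35.7 kPa, so the stress path crosses the preconsolidation pressure — recompression up to σ'_p, then virgin compression beyond:
S_c = H/(1+e₀)·[C_r·log₁₀(σ'_p/σ'_0) + C_c·log₁₀(σ'_f/σ'_p)]
    = 2.7/2.19 × [0.058×log₁₀(35.7/19.71) + 0.23×log₁₀(85.61/35.7)]
    = 1.2329 × [0.014963 + 0.087367] = 0.1262 m

S_c ≈ 126 mm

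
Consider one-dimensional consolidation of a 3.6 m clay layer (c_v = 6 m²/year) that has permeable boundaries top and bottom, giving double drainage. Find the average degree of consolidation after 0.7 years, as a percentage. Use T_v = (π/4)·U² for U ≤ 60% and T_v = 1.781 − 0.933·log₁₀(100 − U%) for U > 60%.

Drainage path length: H_d = H/2 = 1.8 m (double drainage).
T_v = c_v·t/H_d² = 6×0.7/1.8² = 1.2963.
T_v = 1.2963 corresponds to the U > 60% branch:
U = 1 − 10^((1.781 − T_v)/0.933)/100 = 0.9669

U ≈ 96.7 %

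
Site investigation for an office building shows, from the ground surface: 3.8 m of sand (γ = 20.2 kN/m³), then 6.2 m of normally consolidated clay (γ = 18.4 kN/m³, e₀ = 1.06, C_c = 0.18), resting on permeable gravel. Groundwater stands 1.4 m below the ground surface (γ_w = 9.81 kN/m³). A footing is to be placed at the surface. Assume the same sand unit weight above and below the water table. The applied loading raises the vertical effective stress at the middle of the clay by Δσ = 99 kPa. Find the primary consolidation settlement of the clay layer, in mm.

S_c ≈ 190 mm

Mid-depth of clay below the ground surface: z = 3.8 + 6.2/2 = 6.9 m.
Total vertical stress at mid-clay: σ_v = 20.2×3.8 + 18.4×3.1 = 133.8 kPa.
Pore pressure: u = 9.81×(6.9 − 1.4) = 53.955 kPa.
Initial effective stress: σ'_0 = σ_v − u = 133.8 − 53.955 = 79.845 kPa.
Final effective stress: σ'_f = σ'_0 + Δσ = 79.845 + 99 = 178.84 kPa.
Normally consolidated clay, so the full stress increment lies on the virgin compression line:
S_c = C_c·H/(1+e₀)·log₁₀(σ'_f/σ'_0) = 0.18×6.2/(1+1.06)×log₁₀(178.84/79.845)
    = 0.54175 × 0.35022 = 0.1897 m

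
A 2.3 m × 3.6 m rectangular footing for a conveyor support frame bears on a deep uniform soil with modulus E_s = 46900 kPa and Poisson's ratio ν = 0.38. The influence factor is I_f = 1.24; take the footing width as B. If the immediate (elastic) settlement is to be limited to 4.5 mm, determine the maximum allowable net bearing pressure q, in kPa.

q ≈ 86.5 kPa

S_e = q·B·(1−ν²)/E_s · I_f  ⇒  q = S_e·E_s / (B·(1−ν²)·I_f).
q = 0.0045 × 46900 / (2.3 × 0.8556 × 1.24) = 86.49 kPa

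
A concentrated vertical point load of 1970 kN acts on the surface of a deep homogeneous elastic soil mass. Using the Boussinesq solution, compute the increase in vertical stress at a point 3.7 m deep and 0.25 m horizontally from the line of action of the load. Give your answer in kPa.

Boussinesq vertical stress below a point load on an elastic half-space:
Δσ_z = 3P/(2πz²) · [1 + (r/z)²]^(−5/2)
r/z = 0.25/3.7 = 0.067568; [1+(r/z)²]^(−5/2) = 0.98868.
Δσ_z = 3×1970/(2π×3.7²) × 0.98868 = 68.708 × 0.98868 = 67.93 kPa

Δσ_z ≈ 67.9 kPa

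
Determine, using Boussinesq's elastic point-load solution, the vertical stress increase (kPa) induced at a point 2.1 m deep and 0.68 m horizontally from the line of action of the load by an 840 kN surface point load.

Δσ_z ≈ 70.9 kPa

Boussinesq vertical stress below a point load on an elastic half-space:
Δσ_z = 3P/(2πz²) · [1 + (r/z)²]^(−5/2)
r/z = 0.68/2.1 = 0.32381; [1+(r/z)²]^(−5/2) = 0.77936.
Δσ_z = 3×840/(2π×2.1²) × 0.77936 = 90.946 × 0.77936 = 70.88 kPa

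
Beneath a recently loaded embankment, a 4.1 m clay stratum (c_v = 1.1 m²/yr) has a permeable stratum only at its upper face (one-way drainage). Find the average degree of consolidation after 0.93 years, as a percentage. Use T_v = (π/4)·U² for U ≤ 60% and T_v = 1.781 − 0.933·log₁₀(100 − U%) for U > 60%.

Drainage path length: H_d = H = 4.1 m (single drainage).
T_v = c_v·t/H_d² = 1.1×0.93/4.1² = 0.060857.
T_v = 0.060857 corresponds to the U ≤ 60% branch:
U = √(4T_v/π) = 0.2784

U ≈ 27.8 %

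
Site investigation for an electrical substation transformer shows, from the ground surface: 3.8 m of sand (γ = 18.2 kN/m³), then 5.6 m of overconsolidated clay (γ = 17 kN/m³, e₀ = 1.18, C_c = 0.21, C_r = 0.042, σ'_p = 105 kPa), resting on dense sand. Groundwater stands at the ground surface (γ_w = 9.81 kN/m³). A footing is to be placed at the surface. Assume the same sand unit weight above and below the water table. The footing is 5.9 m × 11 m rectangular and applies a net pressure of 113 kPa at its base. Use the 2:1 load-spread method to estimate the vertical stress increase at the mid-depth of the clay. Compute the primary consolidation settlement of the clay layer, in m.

S_c ≈ 0.0232 m

Mid-depth of clay below the ground surface: z = 3.8 + 5.6/2 = 6.6 m.
Total vertical stress at mid-clay: σ_v = 18.2×3.8 + 17×2.8 = 116.76 kPa.
Pore pressure: u = 9.81×(6.6 − 0) = 64.746 kPa.
Initial effective stress: σ'_0 = σ_v − u = 116.76 − 64.746 = 52.014 kPa.
Stress increase at mid-clay by the 2:1 spreading method:
Δσ = qBL/((B+z)(L+z)) = 113×5.9×11/((5.9+6.6)(11+6.6)) = 33.335 kPa
Final effective stress: σ'_f = 52.014 + 33.335 = 85.349 kPa.
σ'_f = 85.349 ≤ σ'_p = 105 kPa, so the clay remains overconsolidated and only the recompression index applies:
S_c = C_r·H/(1+e₀)·log₁₀(σ'_f/σ'_0) = 0.042×5.6/2.18×log₁₀(85.349/52.014)
    = 0.10789 × 0.21508 = 0.0232 m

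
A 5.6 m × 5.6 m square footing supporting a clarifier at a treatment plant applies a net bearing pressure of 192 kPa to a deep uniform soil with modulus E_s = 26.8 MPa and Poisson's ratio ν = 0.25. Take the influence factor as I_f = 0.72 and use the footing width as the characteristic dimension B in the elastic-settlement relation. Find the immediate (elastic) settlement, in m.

Immediate (elastic) settlement: S_e = q·B·(1−ν²)/E_s · I_f.
E_s = 26.8 MPa = 26800 kPa.
S_e = 192 × 5.6 × (1 − 0.25²) / 26800 × 0.72
    = 192 × 5.6 × 0.9375 / 26800 × 0.72
    = 0.02708 m

S_e ≈ 0.0271 m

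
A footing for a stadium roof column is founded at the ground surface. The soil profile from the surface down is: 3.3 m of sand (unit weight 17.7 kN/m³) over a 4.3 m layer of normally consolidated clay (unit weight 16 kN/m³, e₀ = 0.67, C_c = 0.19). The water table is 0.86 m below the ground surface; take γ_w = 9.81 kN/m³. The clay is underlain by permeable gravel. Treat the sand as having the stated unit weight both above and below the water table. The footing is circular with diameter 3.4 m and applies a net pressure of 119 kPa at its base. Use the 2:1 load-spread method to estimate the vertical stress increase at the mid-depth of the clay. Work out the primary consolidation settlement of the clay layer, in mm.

Mid-depth of clay below the ground surface: z = 3.3 + 4.3/2 = 5.45 m.
Total vertical stress at mid-clay: σ_v = 17.7×3.3 + 16×2.15 = 92.81 kPa.
Pore pressure: u = 9.81×(5.45 − 0.86) = 45.028 kPa.
Initial effective stress: σ'_0 = σ_v − u = 92.81 − 45.028 = 47.782 kPa.
Stress increase at mid-clay by the 2:1 spreading method:
Δσ ≈ qD²/(D+z)² = 119×3.4²/(3.4+5.45)² = 17.564 kPa
Final effective stress: σ'_f = σ'_0 + Δσ = 47.782 + 17.564 = 65.346 kPa.
Normally consolidated clay, so the full stress increment lies on the virgin compression line:
S_c = C_c·H/(1+e₀)·log₁₀(σ'_f/σ'_0) = 0.19×4.3/(1+0.67)×log₁₀(65.346/47.782)
    = 0.48922 × 0.13595 = 0.06651 m

S_c ≈ 66.5 mm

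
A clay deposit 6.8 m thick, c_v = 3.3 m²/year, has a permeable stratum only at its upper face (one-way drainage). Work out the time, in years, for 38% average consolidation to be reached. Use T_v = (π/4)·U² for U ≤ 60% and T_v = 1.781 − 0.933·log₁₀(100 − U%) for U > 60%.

t ≈ 1.59 years

Drainage path length: H_d = H = 6.8 m (single drainage).
U ≤ 60%: T_v = (π/4)·U² = (π/4)×0.38² = 0.11341.
t = T_v·H_d²/c_v = 0.11341×6.8²/3.3 = 1.589 years.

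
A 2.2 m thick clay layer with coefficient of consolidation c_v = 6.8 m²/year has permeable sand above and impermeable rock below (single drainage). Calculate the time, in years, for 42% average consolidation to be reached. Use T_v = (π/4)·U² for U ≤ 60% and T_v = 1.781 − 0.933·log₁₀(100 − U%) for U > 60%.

Drainage path length: H_d = H = 2.2 m (single drainage).
U ≤ 60%: T_v = (π/4)·U² = (π/4)×0.42² = 0.13854.
t = T_v·H_d²/c_v = 0.13854×2.2²/6.8 = 0.09861 years.

t ≈ 0.0986 years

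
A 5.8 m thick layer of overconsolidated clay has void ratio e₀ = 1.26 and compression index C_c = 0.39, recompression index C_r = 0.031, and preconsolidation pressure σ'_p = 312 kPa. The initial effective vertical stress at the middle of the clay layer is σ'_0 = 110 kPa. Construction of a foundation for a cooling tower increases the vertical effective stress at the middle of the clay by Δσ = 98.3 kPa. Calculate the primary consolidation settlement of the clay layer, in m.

S_c ≈ 0.0221 m

Final effective stress: σ'_f = 110 + 98.3 = 208.3 kPa.
σ'_f = 208.3 ≤ σ'_p = 312 kPa, so the clay remains overconsolidated and only the recompression index applies:
S_c = C_r·H/(1+e₀)·log₁₀(σ'_f/σ'_0) = 0.031×5.8/2.26×log₁₀(208.3/110)
    = 0.079558 × 0.2773 = 0.02206 m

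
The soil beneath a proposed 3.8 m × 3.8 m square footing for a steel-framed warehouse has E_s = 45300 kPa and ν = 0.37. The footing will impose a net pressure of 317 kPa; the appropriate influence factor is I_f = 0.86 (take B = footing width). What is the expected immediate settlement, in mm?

S_e ≈ 19.7 mm

Immediate (elastic) settlement: S_e = q·B·(1−ν²)/E_s · I_f.
S_e = 317 × 3.8 × (1 − 0.37²) / 45300 × 0.86
    = 317 × 3.8 × 0.8631 / 45300 × 0.86
    = 0.01974 m = 19.74 mm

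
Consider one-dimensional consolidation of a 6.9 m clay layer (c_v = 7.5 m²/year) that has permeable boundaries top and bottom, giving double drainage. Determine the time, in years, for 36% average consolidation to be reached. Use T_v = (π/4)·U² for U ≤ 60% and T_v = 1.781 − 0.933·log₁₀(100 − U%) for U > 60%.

Drainage path length: H_d = H/2 = 3.45 m (double drainage).
U ≤ 60%: T_v = (π/4)·U² = (π/4)×0.36² = 0.10179.
t = T_v·H_d²/c_v = 0.10179×3.45²/7.5 = 0.1615 years.

t ≈ 0.162 years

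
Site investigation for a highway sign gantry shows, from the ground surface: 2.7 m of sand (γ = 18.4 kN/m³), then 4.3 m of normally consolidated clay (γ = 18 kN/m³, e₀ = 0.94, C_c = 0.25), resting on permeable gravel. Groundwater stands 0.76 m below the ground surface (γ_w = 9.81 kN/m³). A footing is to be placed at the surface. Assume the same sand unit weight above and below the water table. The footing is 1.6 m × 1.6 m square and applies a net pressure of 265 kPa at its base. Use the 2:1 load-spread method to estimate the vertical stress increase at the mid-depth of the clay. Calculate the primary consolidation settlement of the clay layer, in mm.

Mid-depth of clay below the ground surface: z = 2.7 + 4.3/2 = 4.85 m.
Total vertical stress at mid-clay: σ_v = 18.4×2.7 + 18×2.15 = 88.38 kPa.
Pore pressure: u = 9.81×(4.85 − 0.76) = 40.123 kPa.
Initial effective stress: σ'_0 = σ_v − u = 88.38 − 40.123 = 48.257 kPa.
Stress increase at mid-clay by the 2:1 spreading method:
Δσ = qBL/((B+z)(L+z)) = 265×1.6×1.6/((1.6+4.85)(1.6+4.85)) = 16.307 kPa
Final effective stress: σ'_f = σ'_0 + Δσ = 48.257 + 16.307 = 64.564 kPa.
Normally consolidated clay, so the full stress increment lies on the virgin compression line:
S_c = C_c·H/(1+e₀)·log₁₀(σ'_f/σ'_0) = 0.25×4.3/(1+0.94)×log₁₀(64.564/48.257)
    = 0.55412 × 0.12643 = 0.07006 m

S_c ≈ 70.1 mm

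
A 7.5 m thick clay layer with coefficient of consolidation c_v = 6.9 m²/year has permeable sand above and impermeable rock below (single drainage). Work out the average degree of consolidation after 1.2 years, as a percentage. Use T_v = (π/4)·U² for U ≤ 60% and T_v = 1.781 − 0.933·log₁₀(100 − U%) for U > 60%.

Drainage path length: H_d = H = 7.5 m (single drainage).
T_v = c_v·t/H_d² = 6.9×1.2/7.5² = 0.1472.
T_v = 0.1472 corresponds to the U ≤ 60% branch:
U = √(4T_v/π) = 0.4329

U ≈ 43.3 %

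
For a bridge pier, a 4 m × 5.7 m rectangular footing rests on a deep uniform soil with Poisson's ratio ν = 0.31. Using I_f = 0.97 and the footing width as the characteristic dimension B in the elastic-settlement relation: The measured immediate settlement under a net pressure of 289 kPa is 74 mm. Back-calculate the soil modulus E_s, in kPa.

S_e = q·B·(1−ν²)/E_s · I_f  ⇒  E_s = q·B·(1−ν²)·I_f / S_e.
E_s = 289 × 4 × 0.9039 × 0.97 / 0.074 = 13700 kPa

E_s ≈ 13700 kPa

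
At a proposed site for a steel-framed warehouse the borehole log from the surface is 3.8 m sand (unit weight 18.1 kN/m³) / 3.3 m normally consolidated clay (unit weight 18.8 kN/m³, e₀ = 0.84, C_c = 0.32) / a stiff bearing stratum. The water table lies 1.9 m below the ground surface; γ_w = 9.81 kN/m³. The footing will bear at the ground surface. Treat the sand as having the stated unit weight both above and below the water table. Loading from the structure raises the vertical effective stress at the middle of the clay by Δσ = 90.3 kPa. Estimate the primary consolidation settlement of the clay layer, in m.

Mid-depth of clay below the ground surface: z = 3.8 + 3.3/2 = 5.45 m.
Total vertical stress at mid-clay: σ_v = 18.1×3.8 + 18.8×1.65 = 99.8 kPa.
Pore pressure: u = 9.81×(5.45 − 1.9) = 34.825 kPa.
Initial effective stress: σ'_0 = σ_v − u = 99.8 − 34.825 = 64.975 kPa.
Final effective stress: σ'_f = σ'_0 + Δσ = 64.975 + 90.3 = 155.27 kPa.
Normally consolidated clay, so the full stress increment lies on the virgin compression line:
S_c = C_c·H/(1+e₀)·log₁₀(σ'_f/σ'_0) = 0.32×3.3/(1+0.84)×log₁₀(155.27/64.975)
    = 0.57391 × 0.37834 = 0.2171 m

S_c ≈ 0.217 m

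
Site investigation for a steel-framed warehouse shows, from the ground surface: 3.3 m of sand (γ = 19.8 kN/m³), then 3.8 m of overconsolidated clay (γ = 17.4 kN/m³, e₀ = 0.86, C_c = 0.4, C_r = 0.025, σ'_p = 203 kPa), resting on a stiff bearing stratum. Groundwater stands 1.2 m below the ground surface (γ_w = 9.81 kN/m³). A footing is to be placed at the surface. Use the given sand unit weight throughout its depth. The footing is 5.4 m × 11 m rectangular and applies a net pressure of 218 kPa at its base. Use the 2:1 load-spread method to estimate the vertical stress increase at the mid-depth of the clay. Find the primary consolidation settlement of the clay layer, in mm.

S_c ≈ 18.2 mm

Mid-depth of clay below the ground surface: z = 3.3 + 3.8/2 = 5.2 m.
Total vertical stress at mid-clay: σ_v = 19.8×3.3 + 17.4×1.9 = 98.4 kPa.
Pore pressure: u = 9.81×(5.2 − 1.2) = 39.24 kPa.
Initial effective stress: σ'_0 = σ_v − u = 98.4 − 39.24 = 59.16 kPa.
Stress increase at mid-clay by the 2:1 spreading method:
Δσ = qBL/((B+z)(L+z)) = 218×5.4×11/((5.4+5.2)(11+5.2)) = 75.409 kPa
Final effective stress: σ'_f = 59.16 + 75.409 = 134.57 kPa.
σ'_f = 134.57 ≤ σ'_p = 203 kPa, so the clay remains overconsolidated and only the recompression index applies:
S_c = C_r·H/(1+e₀)·log₁₀(σ'_f/σ'_0) = 0.025×3.8/1.86×log₁₀(134.57/59.16)
    = 0.051075 × 0.35692 = 0.01823 m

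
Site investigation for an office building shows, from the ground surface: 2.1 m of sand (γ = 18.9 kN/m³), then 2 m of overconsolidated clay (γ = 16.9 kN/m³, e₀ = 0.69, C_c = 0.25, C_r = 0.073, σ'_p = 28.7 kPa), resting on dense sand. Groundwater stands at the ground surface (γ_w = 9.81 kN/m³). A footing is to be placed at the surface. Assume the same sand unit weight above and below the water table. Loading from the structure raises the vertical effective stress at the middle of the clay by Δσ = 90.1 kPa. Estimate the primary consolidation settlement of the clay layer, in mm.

S_c ≈ 183 mm

Mid-depth of clay below the ground surface: z = 2.1 + 2/2 = 3.1 m.
Total vertical stress at mid-clay: σ_v = 18.9×2.1 + 16.9×1 = 56.59 kPa.
Pore pressure: u = 9.81×(3.1 − 0) = 30.411 kPa.
Initial effective stress: σ'_0 = σ_v − u = 56.59 − 30.411 = 26.179 kPa.
Final effective stress: σ'_f = 26.179 + 90.1 = 116.28 kPa.
σ'_f = 116.28 > σ'_p = 28.7 kPa, so the stress path crosses the preconsolidation pressure — recompression up to σ'_p, then virgin compression beyond:
S_c = H/(1+e₀)·[C_r·log₁₀(σ'_p/σ'_0) + C_c·log₁₀(σ'_f/σ'_p)]
    = 2/1.69 × [0.073×log₁₀(28.7/26.179) + 0.25×log₁₀(116.28/28.7)]
    = 1.1834 × [0.0029148 + 0.15191] = 0.1832 m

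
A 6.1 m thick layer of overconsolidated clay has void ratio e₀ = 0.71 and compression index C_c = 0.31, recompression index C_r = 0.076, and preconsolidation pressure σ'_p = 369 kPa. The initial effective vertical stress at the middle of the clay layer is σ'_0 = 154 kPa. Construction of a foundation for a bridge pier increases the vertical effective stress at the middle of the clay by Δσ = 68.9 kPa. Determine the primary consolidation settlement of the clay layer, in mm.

S_c ≈ 43.5 mm

Final effective stress: σ'_f = 154 + 68.9 = 222.9 kPa.
σ'_f = 222.9 ≤ σ'_p = 369 kPa, so the clay remains overconsolidated and only the recompression index applies:
S_c = C_r·H/(1+e₀)·log₁₀(σ'_f/σ'_0) = 0.076×6.1/1.71×log₁₀(222.9/154)
    = 0.27111 × 0.16059 = 0.04354 m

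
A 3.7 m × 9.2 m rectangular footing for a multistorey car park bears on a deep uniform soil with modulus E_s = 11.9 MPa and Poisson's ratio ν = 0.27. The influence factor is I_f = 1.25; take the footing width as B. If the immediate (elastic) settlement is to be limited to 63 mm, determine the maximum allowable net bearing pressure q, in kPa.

E_s = 11.9 MPa = 11900 kPa.
S_e = q·B·(1−ν²)/E_s · I_f  ⇒  q = S_e·E_s / (B·(1−ν²)·I_f).
q = 0.063 × 11900 / (3.7 × 0.9271 × 1.25) = 174.8 kPa

q ≈ 175 kPa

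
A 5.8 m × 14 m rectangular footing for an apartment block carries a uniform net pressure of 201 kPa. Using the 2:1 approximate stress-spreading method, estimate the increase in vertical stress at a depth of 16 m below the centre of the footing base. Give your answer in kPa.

By the 2:1 method the load spreads at 1 horizontal : 2 vertical, so at depth z the loaded area has grown by z in each plan dimension:
Δσ = qBL/((B+z)(L+z)) = 201×5.8×14/((5.8+16)(14+16)) = 24.956 kPa

Δσ_z ≈ 25 kPa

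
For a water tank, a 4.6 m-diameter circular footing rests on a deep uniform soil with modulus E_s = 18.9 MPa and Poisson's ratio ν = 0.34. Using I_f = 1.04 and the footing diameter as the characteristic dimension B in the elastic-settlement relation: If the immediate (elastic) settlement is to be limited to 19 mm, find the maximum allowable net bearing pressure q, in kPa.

q ≈ 84.9 kPa

E_s = 18.9 MPa = 18900 kPa.
S_e = q·B·(1−ν²)/E_s · I_f  ⇒  q = S_e·E_s / (B·(1−ν²)·I_f).
q = 0.019 × 18900 / (4.6 × 0.8844 × 1.04) = 84.87 kPa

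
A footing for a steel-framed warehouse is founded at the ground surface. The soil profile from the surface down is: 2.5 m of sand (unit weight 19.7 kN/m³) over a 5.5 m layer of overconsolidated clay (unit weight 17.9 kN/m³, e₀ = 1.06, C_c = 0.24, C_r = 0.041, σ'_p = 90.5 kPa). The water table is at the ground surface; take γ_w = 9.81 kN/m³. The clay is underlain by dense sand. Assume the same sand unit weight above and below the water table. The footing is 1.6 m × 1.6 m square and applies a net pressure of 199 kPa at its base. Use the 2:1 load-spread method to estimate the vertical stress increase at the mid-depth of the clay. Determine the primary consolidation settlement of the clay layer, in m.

Mid-depth of clay below the ground surface: z = 2.5 + 5.5/2 = 5.25 m.
Total vertical stress at mid-clay: σ_v = 19.7×2.5 + 17.9×2.75 = 98.475 kPa.
Pore pressure: u = 9.81×(5.25 − 0) = 51.503 kPa.
Initial effective stress: σ'_0 = σ_v − u = 98.475 − 51.503 = 46.972 kPa.
Stress increase at mid-clay by the 2:1 spreading method:
Δσ = qBL/((B+z)(L+z)) = 199×1.6×1.6/((1.6+5.25)(1.6+5.25)) = 10.857 kPa
Final effective stress: σ'_f = 46.972 + 10.857 = 57.829 kPa.
σ'_f = 57.829 ≤ σ'_p = 90.5 kPa, so the clay remains overconsolidated and only the recompression index applies:
S_c = C_r·H/(1+e₀)·log₁₀(σ'_f/σ'_0) = 0.041×5.5/2.06×log₁₀(57.829/46.972)
    = 0.10947 × 0.090307 = 0.009886 m

S_c ≈ 0.00989 m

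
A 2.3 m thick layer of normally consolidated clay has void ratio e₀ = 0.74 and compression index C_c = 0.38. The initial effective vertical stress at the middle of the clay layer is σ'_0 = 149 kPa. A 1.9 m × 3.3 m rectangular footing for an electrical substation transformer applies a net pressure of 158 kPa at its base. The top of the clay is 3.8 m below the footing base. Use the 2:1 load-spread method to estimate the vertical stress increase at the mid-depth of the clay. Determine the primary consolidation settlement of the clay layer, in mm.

S_c ≈ 24.3 mm

Mid-depth of clay below the footing base: z = 3.8 + 2.3/2 = 4.95 m.
Stress increase at mid-clay by the 2:1 spreading method:
Δσ = qBL/((B+z)(L+z)) = 158×1.9×3.3/((1.9+4.95)(3.3+4.95)) = 17.53 kPa
Final effective stress: σ'_f = σ'_0 + Δσ = 149 + 17.53 = 166.53 kPa.
Normally consolidated clay, so the full stress increment lies on the virgin compression line:
S_c = C_c·H/(1+e₀)·log₁₀(σ'_f/σ'_0) = 0.38×2.3/(1+0.74)×log₁₀(166.53/149)
    = 0.5023 × 0.048306 = 0.02426 m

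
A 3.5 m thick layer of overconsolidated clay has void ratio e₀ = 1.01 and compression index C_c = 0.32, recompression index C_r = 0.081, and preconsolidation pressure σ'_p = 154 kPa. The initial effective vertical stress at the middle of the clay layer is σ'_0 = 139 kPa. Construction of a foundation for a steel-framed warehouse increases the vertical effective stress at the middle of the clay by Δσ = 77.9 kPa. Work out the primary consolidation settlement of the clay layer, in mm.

Final effective stress: σ'_f = 139 + 77.9 = 216.9 kPa.
σ'_f = 216.9 > σ'_p = 154 kPa, so the stress path crosses the preconsolidation pressure — recompression up to σ'_p, then virgin compression beyond:
S_c = H/(1+e₀)·[C_r·log₁₀(σ'_p/σ'_0) + C_c·log₁₀(σ'_f/σ'_p)]
    = 3.5/2.01 × [0.081×log₁₀(154/139) + 0.32×log₁₀(216.9/154)]
    = 1.7413 × [0.003605 + 0.047596] = 0.08916 m

S_c ≈ 89.2 mm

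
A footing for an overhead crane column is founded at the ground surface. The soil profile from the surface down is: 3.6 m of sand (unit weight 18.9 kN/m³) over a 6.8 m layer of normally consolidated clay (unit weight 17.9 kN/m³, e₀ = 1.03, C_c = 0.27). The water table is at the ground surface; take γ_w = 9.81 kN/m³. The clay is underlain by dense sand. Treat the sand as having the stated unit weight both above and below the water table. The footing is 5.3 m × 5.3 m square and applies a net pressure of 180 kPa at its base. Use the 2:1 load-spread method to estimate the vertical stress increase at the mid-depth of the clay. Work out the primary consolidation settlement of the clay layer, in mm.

Mid-depth of clay below the ground surface: z = 3.6 + 6.8/2 = 7 m.
Total vertical stress at mid-clay: σ_v = 18.9×3.6 + 17.9×3.4 = 128.9 kPa.
Pore pressure: u = 9.81×(7 − 0) = 68.67 kPa.
Initial effective stress: σ'_0 = σ_v − u = 128.9 − 68.67 = 60.23 kPa.
Stress increase at mid-clay by the 2:1 spreading method:
Δσ = qBL/((B+z)(L+z)) = 180×5.3×5.3/((5.3+7)(5.3+7)) = 33.421 kPa
Final effective stress: σ'_f = σ'_0 + Δσ = 60.23 + 33.421 = 93.651 kPa.
Normally consolidated clay, so the full stress increment lies on the virgin compression line:
S_c = C_c·H/(1+e₀)·log₁₀(σ'_f/σ'_0) = 0.27×6.8/(1+1.03)×log₁₀(93.651/60.23)
    = 0.90443 × 0.1917 = 0.1734 m

S_c ≈ 173 mm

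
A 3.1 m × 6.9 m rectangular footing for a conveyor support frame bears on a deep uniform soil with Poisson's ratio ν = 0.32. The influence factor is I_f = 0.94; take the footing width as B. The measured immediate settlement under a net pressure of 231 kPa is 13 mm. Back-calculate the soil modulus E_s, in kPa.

S_e = q·B·(1−ν²)/E_s · I_f  ⇒  E_s = q·B·(1−ν²)·I_f / S_e.
E_s = 231 × 3.1 × 0.8976 × 0.94 / 0.013 = 46480 kPa

E_s ≈ 46500 kPa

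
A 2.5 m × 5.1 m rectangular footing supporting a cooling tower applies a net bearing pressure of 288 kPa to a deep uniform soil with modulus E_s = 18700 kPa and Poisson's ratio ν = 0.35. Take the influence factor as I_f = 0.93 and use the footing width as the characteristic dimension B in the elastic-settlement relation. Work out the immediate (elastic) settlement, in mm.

S_e ≈ 31.4 mm

Immediate (elastic) settlement: S_e = q·B·(1−ν²)/E_s · I_f.
S_e = 288 × 2.5 × (1 − 0.35²) / 18700 × 0.93
    = 288 × 2.5 × 0.8775 / 18700 × 0.93
    = 0.03142 m = 31.42 mm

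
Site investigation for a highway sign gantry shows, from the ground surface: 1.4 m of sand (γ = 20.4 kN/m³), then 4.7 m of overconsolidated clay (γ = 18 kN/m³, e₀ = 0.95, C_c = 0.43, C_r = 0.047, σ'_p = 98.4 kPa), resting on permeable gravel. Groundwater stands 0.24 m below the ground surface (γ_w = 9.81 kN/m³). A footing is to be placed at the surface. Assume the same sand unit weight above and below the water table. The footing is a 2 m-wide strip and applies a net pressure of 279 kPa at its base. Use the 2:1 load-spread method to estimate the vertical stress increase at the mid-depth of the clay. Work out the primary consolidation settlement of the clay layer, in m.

S_c ≈ 0.186 m

Mid-depth of clay below the ground surface: z = 1.4 + 4.7/2 = 3.75 m.
Total vertical stress at mid-clay: σ_v = 20.4×1.4 + 18×2.35 = 70.86 kPa.
Pore pressure: u = 9.81×(3.75 − 0.24) = 34.433 kPa.
Initial effective stress: σ'_0 = σ_v − u = 70.86 − 34.433 = 36.427 kPa.
Stress increase at mid-clay by the 2:1 spreading method:
Δσ = qB/(B+z) = 279×2/(2+3.75) = 97.043 kPa
Final effective stress: σ'_f = 36.427 + 97.043 = 133.47 kPa.
σ'_f = 133.47 > σ'_p = 98.4 kPa, so the stress path crosses the preconsolidation pressure — recompression up to σ'_p, then virgin compression beyond:
S_c = H/(1+e₀)·[C_r·log₁₀(σ'_p/σ'_0) + C_c·log₁₀(σ'_f/σ'_p)]
    = 4.7/1.95 × [0.047×log₁₀(98.4/36.427) + 0.43×log₁₀(133.47/98.4)]
    = 2.4103 × [0.020284 + 0.056927] = 0.1861 m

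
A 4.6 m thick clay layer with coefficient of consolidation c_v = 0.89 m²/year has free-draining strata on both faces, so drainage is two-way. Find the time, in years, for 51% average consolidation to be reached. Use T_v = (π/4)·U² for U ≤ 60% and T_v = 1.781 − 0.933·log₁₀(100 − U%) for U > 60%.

t ≈ 1.21 years

Drainage path length: H_d = H/2 = 2.3 m (double drainage).
U ≤ 60%: T_v = (π/4)·U² = (π/4)×0.51² = 0.20428.
t = T_v·H_d²/c_v = 0.20428×2.3²/0.89 = 1.214 years.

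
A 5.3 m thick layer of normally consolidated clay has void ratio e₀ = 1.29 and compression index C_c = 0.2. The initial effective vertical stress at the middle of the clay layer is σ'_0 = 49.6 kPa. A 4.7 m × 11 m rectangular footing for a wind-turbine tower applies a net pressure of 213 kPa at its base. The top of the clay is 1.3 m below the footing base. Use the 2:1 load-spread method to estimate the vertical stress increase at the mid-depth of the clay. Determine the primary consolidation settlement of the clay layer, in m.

Mid-depth of clay below the footing base: z = 1.3 + 5.3/2 = 3.95 m.
Stress increase at mid-clay by the 2:1 spreading method:
Δσ = qBL/((B+z)(L+z)) = 213×4.7×11/((4.7+3.95)(11+3.95)) = 85.156 kPa
Final effective stress: σ'_f = σ'_0 + Δσ = 49.6 + 85.156 = 134.76 kPa.
Normally consolidated clay, so the full stress increment lies on the virgin compression line:
S_c = C_c·H/(1+e₀)·log₁₀(σ'_f/σ'_0) = 0.2×5.3/(1+1.29)×log₁₀(134.76/49.6)
    = 0.46288 × 0.43408 = 0.2009 m

S_c ≈ 0.201 m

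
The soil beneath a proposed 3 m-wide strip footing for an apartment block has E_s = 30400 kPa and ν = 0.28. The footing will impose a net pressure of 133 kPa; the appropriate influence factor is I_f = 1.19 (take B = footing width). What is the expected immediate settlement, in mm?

Immediate (elastic) settlement: S_e = q·B·(1−ν²)/E_s · I_f.
S_e = 133 × 3 × (1 − 0.28²) / 30400 × 1.19
    = 133 × 3 × 0.9216 / 30400 × 1.19
    = 0.01439 m = 14.39 mm

S_e ≈ 14.4 mm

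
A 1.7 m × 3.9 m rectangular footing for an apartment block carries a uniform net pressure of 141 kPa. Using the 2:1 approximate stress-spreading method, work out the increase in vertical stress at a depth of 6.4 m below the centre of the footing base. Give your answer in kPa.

Δσ_z ≈ 11.2 kPa

By the 2:1 method the load spreads at 1 horizontal : 2 vertical, so at depth z the loaded area has grown by z in each plan dimension:
Δσ = qBL/((B+z)(L+z)) = 141×1.7×3.9/((1.7+6.4)(3.9+6.4)) = 11.205 kPa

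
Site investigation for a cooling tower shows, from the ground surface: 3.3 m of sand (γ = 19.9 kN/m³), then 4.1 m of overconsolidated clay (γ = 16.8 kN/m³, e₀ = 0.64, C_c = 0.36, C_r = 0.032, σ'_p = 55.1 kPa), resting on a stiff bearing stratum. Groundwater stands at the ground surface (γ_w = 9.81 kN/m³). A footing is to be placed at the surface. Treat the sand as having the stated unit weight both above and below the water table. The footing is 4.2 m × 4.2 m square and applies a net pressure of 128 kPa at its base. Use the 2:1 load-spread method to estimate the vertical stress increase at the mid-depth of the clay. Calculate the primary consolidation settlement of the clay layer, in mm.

S_c ≈ 112 mm

Mid-depth of clay below the ground surface: z = 3.3 + 4.1/2 = 5.35 m.
Total vertical stress at mid-clay: σ_v = 19.9×3.3 + 16.8×2.05 = 100.11 kPa.
Pore pressure: u = 9.81×(5.35 − 0) = 52.483 kPa.
Initial effective stress: σ'_0 = σ_v − u = 100.11 − 52.483 = 47.627 kPa.
Stress increase at mid-clay by the 2:1 spreading method:
Δσ = qBL/((B+z)(L+z)) = 128×4.2×4.2/((4.2+5.35)(4.2+5.35)) = 24.757 kPa
Final effective stress: σ'_f = 47.627 + 24.757 = 72.384 kPa.
σ'_f = 72.384 > σ'_p = 55.1 kPa, so the stress path crosses the preconsolidation pressure — recompression up to σ'_p, then virgin compression beyond:
S_c = H/(1+e₀)·[C_r·log₁₀(σ'_p/σ'_0) + C_c·log₁₀(σ'_f/σ'_p)]
    = 4.1/1.64 × [0.032×log₁₀(55.1/47.627) + 0.36×log₁₀(72.384/55.1)]
    = 2.5 × [0.0020255 + 0.042657] = 0.1117 m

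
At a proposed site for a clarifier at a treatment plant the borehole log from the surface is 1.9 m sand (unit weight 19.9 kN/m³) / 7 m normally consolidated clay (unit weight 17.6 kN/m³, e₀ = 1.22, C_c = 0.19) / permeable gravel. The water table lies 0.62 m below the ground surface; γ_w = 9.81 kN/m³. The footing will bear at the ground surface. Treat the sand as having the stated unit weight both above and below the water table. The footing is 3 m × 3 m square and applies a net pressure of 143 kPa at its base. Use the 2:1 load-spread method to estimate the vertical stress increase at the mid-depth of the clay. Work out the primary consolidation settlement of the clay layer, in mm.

Mid-depth of clay below the ground surface: z = 1.9 + 7/2 = 5.4 m.
Total vertical stress at mid-clay: σ_v = 19.9×1.9 + 17.6×3.5 = 99.41 kPa.
Pore pressure: u = 9.81×(5.4 − 0.62) = 46.892 kPa.
Initial effective stress: σ'_0 = σ_v − u = 99.41 − 46.892 = 52.518 kPa.
Stress increase at mid-clay by the 2:1 spreading method:
Δσ = qBL/((B+z)(L+z)) = 143×3×3/((3+5.4)(3+5.4)) = 18.24 kPa
Final effective stress: σ'_f = σ'_0 + Δσ = 52.518 + 18.24 = 70.758 kPa.
Normally consolidated clay, so the full stress increment lies on the virgin compression line:
S_c = C_c·H/(1+e₀)·log₁₀(σ'_f/σ'_0) = 0.19×7/(1+1.22)×log₁₀(70.758/52.518)
    = 0.5991 × 0.12947 = 0.07757 m

S_c ≈ 77.6 mm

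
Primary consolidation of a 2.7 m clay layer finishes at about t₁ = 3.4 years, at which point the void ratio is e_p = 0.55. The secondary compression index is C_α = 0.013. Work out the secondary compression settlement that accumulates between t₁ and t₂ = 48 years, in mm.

Secondary compression: S_s = C_α·H/(1+e_p)·log₁₀(t₂/t₁)
S_s = 0.013×2.7/(1+0.55)×log₁₀(48/3.4)
    = 0.02265 × 1.15 = 0.02604 m

S_s ≈ 26 mm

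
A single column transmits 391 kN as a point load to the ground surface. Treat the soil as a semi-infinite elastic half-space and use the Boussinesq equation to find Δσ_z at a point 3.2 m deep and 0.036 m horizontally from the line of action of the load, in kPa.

Boussinesq vertical stress below a point load on an elastic half-space:
Δσ_z = 3P/(2πz²) · [1 + (r/z)²]^(−5/2)
r/z = 0.036/3.2 = 0.01125; [1+(r/z)²]^(−5/2) = 0.99968.
Δσ_z = 3×391/(2π×3.2²) × 0.99968 = 18.231 × 0.99968 = 18.23 kPa

Δσ_z ≈ 18.2 kPa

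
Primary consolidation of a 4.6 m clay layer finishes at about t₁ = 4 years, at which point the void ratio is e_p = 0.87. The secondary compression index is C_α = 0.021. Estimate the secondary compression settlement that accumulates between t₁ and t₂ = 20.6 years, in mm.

S_s ≈ 36.8 mm

Secondary compression: S_s = C_α·H/(1+e_p)·log₁₀(t₂/t₁)
S_s = 0.021×4.6/(1+0.87)×log₁₀(20.6/4)
    = 0.05166 × 0.7118 = 0.03677 m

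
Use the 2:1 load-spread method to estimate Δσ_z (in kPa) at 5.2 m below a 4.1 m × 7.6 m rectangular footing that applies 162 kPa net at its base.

By the 2:1 method the load spreads at 1 horizontal : 2 vertical, so at depth z the loaded area has grown by z in each plan dimension:
Δσ = qBL/((B+z)(L+z)) = 162×4.1×7.6/((4.1+5.2)(7.6+5.2)) = 42.405 kPa

Δσ_z ≈ 42.4 kPa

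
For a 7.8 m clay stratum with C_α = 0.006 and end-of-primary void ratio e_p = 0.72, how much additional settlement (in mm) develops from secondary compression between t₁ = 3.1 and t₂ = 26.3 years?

S_s ≈ 25.3 mm

Secondary compression: S_s = C_α·H/(1+e_p)·log₁₀(t₂/t₁)
S_s = 0.006×7.8/(1+0.72)×log₁₀(26.3/3.1)
    = 0.02721 × 0.9286 = 0.02527 m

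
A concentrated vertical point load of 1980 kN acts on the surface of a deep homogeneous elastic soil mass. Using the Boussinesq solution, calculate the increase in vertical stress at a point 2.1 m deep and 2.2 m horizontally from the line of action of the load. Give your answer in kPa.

Boussinesq vertical stress below a point load on an elastic half-space:
Δσ_z = 3P/(2πz²) · [1 + (r/z)²]^(−5/2)
r/z = 2.2/2.1 = 1.0476; [1+(r/z)²]^(−5/2) = 0.15694.
Δσ_z = 3×1980/(2π×2.1²) × 0.15694 = 214.37 × 0.15694 = 33.64 kPa

Δσ_z ≈ 33.6 kPa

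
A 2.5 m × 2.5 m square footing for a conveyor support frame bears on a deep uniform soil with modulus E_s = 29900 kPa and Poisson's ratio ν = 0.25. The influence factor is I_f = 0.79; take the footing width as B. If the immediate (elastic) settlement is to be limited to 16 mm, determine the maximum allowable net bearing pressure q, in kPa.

q ≈ 258 kPa

S_e = q·B·(1−ν²)/E_s · I_f  ⇒  q = S_e·E_s / (B·(1−ν²)·I_f).
q = 0.016 × 29900 / (2.5 × 0.9375 × 0.79) = 258.4 kPa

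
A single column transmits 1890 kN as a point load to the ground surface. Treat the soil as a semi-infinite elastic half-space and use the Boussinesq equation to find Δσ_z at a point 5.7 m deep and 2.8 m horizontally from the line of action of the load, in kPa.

Boussinesq vertical stress below a point load on an elastic half-space:
Δσ_z = 3P/(2πz²) · [1 + (r/z)²]^(−5/2)
r/z = 2.8/5.7 = 0.49123; [1+(r/z)²]^(−5/2) = 0.58251.
Δσ_z = 3×1890/(2π×5.7²) × 0.58251 = 27.775 × 0.58251 = 16.18 kPa

Δσ_z ≈ 16.2 kPa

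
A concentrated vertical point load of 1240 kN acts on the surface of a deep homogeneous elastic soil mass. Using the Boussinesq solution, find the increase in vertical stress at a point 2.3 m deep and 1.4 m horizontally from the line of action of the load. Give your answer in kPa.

Boussinesq vertical stress below a point load on an elastic half-space:
Δσ_z = 3P/(2πz²) · [1 + (r/z)²]^(−5/2)
r/z = 1.4/2.3 = 0.6087; [1+(r/z)²]^(−5/2) = 0.45477.
Δσ_z = 3×1240/(2π×2.3²) × 0.45477 = 111.92 × 0.45477 = 50.9 kPa

Δσ_z ≈ 50.9 kPa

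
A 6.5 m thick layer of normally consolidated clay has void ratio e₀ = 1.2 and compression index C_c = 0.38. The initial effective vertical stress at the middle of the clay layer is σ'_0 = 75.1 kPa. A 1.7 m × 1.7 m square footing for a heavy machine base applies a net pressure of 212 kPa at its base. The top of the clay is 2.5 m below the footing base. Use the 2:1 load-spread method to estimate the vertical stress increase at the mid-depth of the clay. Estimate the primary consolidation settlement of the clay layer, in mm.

Mid-depth of clay below the footing base: z = 2.5 + 6.5/2 = 5.75 m.
Stress increase at mid-clay by the 2:1 spreading method:
Δσ = qBL/((B+z)(L+z)) = 212×1.7×1.7/((1.7+5.75)(1.7+5.75)) = 11.039 kPa
Final effective stress: σ'_f = σ'_0 + Δσ = 75.1 + 11.039 = 86.139 kPa.
Normally consolidated clay, so the full stress increment lies on the virgin compression line:
S_c = C_c·H/(1+e₀)·log₁₀(σ'_f/σ'_0) = 0.38×6.5/(1+1.2)×log₁₀(86.139/75.1)
    = 1.1227 × 0.05956 = 0.06687 m

S_c ≈ 66.9 mm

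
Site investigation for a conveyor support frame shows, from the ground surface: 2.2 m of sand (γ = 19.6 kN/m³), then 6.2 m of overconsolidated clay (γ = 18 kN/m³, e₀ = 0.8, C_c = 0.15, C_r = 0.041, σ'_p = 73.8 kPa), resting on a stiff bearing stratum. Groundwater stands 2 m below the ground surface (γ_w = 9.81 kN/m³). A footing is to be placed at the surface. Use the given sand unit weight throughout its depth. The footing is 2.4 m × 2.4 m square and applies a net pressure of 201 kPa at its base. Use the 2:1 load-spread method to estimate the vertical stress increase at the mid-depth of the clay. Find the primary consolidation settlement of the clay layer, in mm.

Mid-depth of clay below the ground surface: z = 2.2 + 6.2/2 = 5.3 m.
Total vertical stress at mid-clay: σ_v = 19.6×2.2 + 18×3.1 = 98.92 kPa.
Pore pressure: u = 9.81×(5.3 − 2) = 32.373 kPa.
Initial effective stress: σ'_0 = σ_v − u = 98.92 − 32.373 = 66.547 kPa.
Stress increase at mid-clay by the 2:1 spreading method:
Δσ = qBL/((B+z)(L+z)) = 201×2.4×2.4/((2.4+5.3)(2.4+5.3)) = 19.527 kPa
Final effective stress: σ'_f = 66.547 + 19.527 = 86.074 kPa.
σ'_f = 86.074 > σ'_p = 73.8 kPa, so the stress path crosses the preconsolidation pressure — recompression up to σ'_p, then virgin compression beyond:
S_c = H/(1+e₀)·[C_r·log₁₀(σ'_p/σ'_0) + C_c·log₁₀(σ'_f/σ'_p)]
    = 6.2/1.8 × [0.041×log₁₀(73.8/66.547) + 0.15×log₁₀(86.074/73.8)]
    = 3.4444 × [0.001842 + 0.010022] = 0.04086 m

S_c ≈ 40.9 mm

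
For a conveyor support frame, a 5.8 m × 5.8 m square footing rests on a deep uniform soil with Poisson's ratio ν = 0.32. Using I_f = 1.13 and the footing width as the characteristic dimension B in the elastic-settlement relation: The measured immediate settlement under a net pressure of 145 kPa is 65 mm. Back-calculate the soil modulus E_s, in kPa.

S_e = q·B·(1−ν²)/E_s · I_f  ⇒  E_s = q·B·(1−ν²)·I_f / S_e.
E_s = 145 × 5.8 × 0.8976 × 1.13 / 0.065 = 13120 kPa

E_s ≈ 13100 kPa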